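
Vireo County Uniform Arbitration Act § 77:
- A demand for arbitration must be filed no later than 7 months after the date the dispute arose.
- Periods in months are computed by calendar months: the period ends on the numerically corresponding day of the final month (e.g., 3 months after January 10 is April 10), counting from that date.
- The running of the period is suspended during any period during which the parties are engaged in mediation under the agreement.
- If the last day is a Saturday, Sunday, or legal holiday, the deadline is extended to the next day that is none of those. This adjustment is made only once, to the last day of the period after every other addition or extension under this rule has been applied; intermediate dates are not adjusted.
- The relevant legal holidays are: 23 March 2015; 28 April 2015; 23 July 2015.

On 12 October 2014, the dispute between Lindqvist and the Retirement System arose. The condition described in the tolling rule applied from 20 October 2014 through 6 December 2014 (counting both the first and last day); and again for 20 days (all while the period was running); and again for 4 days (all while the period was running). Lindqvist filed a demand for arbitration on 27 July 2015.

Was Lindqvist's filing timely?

No

7 months after 12 October 2014 is May 12, 2015.
From October 20, 2014 through December 6, 2014 inclusive is 48 days; tolling adds 48 days: May 12, 2015 + 48 days = June 29, 2015.
Tolling adds 20 days: June 29, 2015 + 20 days = July 19, 2015.
Tolling adds 4 days: July 19, 2015 + 4 days = July 23, 2015.
July 23, 2015 is a listed holiday. The next qualifying day is July 24, 2015.
The deadline is July 24, 2015; the filing on July 27, 2015 is after that date.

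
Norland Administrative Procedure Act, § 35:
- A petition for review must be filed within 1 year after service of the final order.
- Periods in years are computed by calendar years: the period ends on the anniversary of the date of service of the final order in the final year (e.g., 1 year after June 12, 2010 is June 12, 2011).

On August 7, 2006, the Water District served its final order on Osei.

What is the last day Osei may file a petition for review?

1 year after August 7, 2006 is August 7, 2007.

August 7, 2007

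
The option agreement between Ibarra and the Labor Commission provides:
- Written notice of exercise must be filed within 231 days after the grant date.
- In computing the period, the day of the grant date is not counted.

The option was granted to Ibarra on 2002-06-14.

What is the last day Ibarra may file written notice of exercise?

231 days after 2002-06-14 is January 31, 2003.

January 31, 2003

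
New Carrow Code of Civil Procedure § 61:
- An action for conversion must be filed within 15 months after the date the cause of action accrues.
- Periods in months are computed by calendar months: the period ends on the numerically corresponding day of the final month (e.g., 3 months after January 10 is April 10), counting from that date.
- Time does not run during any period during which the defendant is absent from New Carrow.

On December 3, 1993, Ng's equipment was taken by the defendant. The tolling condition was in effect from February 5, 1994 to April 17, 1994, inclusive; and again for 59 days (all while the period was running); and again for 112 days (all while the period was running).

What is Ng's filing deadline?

November 1, 1995

15 months after December 3, 1993 is March 3, 1995.
From February 5, 1994 through April 17, 1994 inclusive is 72 days; tolling adds 72 days: March 3, 1995 + 72 days = May 14, 1995.
Tolling adds 59 days: May 14, 1995 + 59 days = July 12, 1995.
Tolling adds 112 days: July 12, 1995 + 112 days = November 1, 1995.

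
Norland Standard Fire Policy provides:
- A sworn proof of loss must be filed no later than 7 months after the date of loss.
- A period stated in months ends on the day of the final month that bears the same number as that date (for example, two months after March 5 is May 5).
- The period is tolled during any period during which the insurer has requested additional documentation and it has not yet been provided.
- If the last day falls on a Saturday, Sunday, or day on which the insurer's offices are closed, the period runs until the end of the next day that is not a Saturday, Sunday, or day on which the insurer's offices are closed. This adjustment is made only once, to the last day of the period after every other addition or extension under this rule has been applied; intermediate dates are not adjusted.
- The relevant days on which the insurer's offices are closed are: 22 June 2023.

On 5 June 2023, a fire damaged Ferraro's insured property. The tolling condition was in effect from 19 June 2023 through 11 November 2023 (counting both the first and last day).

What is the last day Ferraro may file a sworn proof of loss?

7 months after 5 June 2023 is January 5, 2024.
From June 19, 2023 through November 11, 2023 inclusive is 146 days; tolling adds 146 days: January 5, 2024 + 146 days = May 30, 2024.
May 30, 2024 is a Thursday and not a day on which the insurer's offices are closed, so no extension applies.

May 30, 2024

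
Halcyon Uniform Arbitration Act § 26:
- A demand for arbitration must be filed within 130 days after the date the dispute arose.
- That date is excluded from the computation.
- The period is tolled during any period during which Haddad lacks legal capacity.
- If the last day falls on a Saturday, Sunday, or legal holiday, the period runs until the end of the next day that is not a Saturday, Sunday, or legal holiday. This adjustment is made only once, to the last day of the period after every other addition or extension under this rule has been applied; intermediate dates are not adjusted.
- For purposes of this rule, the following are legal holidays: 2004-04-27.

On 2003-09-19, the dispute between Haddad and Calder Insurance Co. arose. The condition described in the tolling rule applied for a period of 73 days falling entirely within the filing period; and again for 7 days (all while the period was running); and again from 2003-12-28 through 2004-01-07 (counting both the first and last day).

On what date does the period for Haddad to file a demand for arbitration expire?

April 28, 2004

130 days after 2003-09-19 is January 27, 2004.
Tolling adds 73 days: January 27, 2004 + 73 days = April 9, 2004.
Tolling adds 7 days: April 9, 2004 + 7 days = April 16, 2004.
From December 28, 2003 through January 7, 2004 inclusive is 11 days; tolling adds 11 days: April 16, 2004 + 11 days = April 27, 2004.
April 27, 2004 is a listed holiday. The next qualifying day is April 28, 2004.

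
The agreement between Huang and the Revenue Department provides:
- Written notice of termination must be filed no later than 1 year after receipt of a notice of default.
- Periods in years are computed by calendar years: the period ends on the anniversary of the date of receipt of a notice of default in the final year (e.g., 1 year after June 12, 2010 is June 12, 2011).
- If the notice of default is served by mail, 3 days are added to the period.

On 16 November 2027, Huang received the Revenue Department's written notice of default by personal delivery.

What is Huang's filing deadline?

1 year after 16 November 2027 is November 16, 2028.
Service was not by mail, so no mail extension applies.

November 16, 2028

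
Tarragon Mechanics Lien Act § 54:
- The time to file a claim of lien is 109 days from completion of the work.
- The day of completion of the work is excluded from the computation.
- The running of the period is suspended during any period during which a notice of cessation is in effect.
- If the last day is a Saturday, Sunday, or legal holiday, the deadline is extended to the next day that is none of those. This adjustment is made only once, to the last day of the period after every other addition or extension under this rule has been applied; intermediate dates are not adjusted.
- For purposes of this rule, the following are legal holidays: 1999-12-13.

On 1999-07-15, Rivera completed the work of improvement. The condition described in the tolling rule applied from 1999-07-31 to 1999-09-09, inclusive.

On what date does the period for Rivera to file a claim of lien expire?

December 14, 1999

109 days after 1999-07-15 is November 1, 1999.
From July 31, 1999 through September 9, 1999 inclusive is 41 days; tolling adds 41 days: November 1, 1999 + 41 days = December 12, 1999.
December 12, 1999 is Sunday; December 13, 1999 is a listed holiday. The next qualifying day is December 14, 1999.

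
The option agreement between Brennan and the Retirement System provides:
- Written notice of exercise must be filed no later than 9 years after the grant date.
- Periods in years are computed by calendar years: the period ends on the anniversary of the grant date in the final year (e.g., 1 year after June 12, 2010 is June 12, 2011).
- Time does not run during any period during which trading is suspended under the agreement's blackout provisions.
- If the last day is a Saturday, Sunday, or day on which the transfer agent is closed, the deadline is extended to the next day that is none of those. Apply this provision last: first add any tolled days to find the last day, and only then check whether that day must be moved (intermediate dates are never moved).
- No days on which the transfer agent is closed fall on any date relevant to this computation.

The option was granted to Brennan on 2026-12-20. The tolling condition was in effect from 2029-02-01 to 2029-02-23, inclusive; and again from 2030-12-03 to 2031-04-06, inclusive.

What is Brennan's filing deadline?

May 16, 2036

9 years after 2026-12-20 is December 20, 2035.
From February 1, 2029 through February 23, 2029 inclusive is 23 days; tolling adds 23 days: December 20, 2035 + 23 days = January 12, 2036.
From December 3, 2030 through April 6, 2031 inclusive is 125 days; tolling adds 125 days: January 12, 2036 + 125 days = May 16, 2036.
May 16, 2036 is a Friday and not a day on which the transfer agent is closed, so no extension applies.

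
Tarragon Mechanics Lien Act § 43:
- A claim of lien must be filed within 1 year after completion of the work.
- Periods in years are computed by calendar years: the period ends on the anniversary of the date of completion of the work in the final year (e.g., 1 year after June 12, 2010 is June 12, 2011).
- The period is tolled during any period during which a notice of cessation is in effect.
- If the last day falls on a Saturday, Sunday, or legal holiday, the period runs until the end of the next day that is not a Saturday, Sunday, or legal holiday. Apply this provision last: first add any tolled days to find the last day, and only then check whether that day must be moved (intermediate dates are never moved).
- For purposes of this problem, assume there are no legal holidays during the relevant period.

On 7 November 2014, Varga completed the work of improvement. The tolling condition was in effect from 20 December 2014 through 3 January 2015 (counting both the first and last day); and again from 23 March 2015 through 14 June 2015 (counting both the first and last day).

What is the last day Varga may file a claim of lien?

February 15, 2016

1 year after 7 November 2014 is November 7, 2015.
From December 20, 2014 through January 3, 2015 inclusive is 15 days; tolling adds 15 days: November 7, 2015 + 15 days = November 22, 2015.
From March 23, 2015 through June 14, 2015 inclusive is 84 days; tolling adds 84 days: November 22, 2015 + 84 days = February 14, 2016.
February 14, 2016 is Sunday. The next qualifying day is February 15, 2016.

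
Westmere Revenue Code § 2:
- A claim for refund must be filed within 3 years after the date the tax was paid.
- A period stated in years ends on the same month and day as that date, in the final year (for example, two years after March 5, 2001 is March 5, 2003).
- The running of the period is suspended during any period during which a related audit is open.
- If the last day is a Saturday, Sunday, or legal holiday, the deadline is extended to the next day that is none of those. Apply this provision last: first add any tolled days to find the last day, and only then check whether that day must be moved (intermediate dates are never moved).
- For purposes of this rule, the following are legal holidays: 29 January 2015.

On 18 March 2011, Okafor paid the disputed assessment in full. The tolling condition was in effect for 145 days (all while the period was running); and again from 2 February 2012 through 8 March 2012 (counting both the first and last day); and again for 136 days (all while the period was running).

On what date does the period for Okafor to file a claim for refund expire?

3 years after 18 March 2011 is March 18, 2014.
Tolling adds 145 days: March 18, 2014 + 145 days = August 10, 2014.
From February 2, 2012 through March 8, 2012 inclusive is 36 days; tolling adds 36 days: August 10, 2014 + 36 days = September 15, 2014.
Tolling adds 136 days: September 15, 2014 + 136 days = January 29, 2015.
January 29, 2015 is a listed holiday. The next qualifying day is January 30, 2015.

January 30, 2015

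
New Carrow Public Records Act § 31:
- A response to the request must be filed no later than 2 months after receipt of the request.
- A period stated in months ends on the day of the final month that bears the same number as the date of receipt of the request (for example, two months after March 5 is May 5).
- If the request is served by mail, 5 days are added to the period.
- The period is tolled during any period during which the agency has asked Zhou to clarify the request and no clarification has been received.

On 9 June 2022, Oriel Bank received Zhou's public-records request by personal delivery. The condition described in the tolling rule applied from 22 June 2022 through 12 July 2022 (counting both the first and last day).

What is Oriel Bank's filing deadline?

August 30, 2022

2 months after 9 June 2022 is August 9, 2022.
Service was not by mail, so no mail extension applies.
From June 22, 2022 through July 12, 2022 inclusive is 21 days; tolling adds 21 days: August 9, 2022 + 21 days = August 30, 2022.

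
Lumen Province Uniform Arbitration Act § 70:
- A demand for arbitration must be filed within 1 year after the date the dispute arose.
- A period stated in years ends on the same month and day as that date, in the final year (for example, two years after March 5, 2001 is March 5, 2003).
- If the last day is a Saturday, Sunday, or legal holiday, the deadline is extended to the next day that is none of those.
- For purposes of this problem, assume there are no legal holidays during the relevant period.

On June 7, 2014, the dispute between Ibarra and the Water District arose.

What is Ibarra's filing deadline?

1 year after June 7, 2014 is June 7, 2015.
June 7, 2015 is Sunday. The next qualifying day is June 8, 2015.

June 8, 2015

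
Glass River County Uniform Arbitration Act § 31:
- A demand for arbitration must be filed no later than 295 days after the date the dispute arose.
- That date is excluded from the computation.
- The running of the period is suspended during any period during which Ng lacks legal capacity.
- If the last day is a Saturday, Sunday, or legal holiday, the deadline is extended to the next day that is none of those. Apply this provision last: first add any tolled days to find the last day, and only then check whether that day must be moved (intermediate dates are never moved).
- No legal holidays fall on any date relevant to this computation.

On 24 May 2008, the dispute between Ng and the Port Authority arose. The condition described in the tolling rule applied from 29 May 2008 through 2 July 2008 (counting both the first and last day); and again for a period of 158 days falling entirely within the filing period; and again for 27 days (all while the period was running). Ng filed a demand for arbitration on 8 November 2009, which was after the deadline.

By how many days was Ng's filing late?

18 days

295 days after 24 May 2008 is March 15, 2009.
From May 29, 2008 through July 2, 2008 inclusive is 35 days; tolling adds 35 days: March 15, 2009 + 35 days = April 19, 2009.
Tolling adds 158 days: April 19, 2009 + 158 days = September 24, 2009.
Tolling adds 27 days: September 24, 2009 + 27 days = October 21, 2009.
October 21, 2009 is a Wednesday and not a legal holiday, so no extension applies.
The deadline is October 21, 2009; from October 21, 2009 to November 8, 2009 is 18 days.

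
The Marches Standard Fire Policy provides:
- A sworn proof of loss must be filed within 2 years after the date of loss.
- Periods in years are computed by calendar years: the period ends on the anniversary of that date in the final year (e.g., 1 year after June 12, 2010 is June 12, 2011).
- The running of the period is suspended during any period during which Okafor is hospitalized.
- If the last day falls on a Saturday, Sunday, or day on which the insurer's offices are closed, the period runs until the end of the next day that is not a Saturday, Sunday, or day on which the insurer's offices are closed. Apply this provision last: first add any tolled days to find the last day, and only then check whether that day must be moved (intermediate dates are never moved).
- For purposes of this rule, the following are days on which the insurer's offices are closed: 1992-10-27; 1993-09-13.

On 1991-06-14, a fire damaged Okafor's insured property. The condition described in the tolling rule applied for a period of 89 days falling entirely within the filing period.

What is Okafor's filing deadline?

2 years after 1991-06-14 is June 14, 1993.
Tolling adds 89 days: June 14, 1993 + 89 days = September 11, 1993.
September 11, 1993 is Saturday; September 12, 1993 is Sunday; September 13, 1993 is a listed holiday. The next qualifying day is September 14, 1993.

September 14, 1993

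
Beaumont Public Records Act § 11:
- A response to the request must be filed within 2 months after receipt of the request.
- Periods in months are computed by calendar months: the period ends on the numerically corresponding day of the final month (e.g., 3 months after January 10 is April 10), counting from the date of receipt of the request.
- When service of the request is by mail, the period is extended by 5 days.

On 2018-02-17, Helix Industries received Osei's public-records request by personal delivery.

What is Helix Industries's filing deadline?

2 months after 2018-02-17 is April 17, 2018.
Service was not by mail, so no mail extension applies.

April 17, 2018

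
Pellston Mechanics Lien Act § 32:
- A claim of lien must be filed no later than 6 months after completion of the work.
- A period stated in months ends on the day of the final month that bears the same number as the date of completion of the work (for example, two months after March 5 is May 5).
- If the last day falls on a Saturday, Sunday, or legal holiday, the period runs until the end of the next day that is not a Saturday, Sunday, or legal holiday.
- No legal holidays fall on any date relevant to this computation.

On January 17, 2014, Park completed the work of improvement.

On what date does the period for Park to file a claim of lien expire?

July 17, 2014

6 months after January 17, 2014 is July 17, 2014.
July 17, 2014 is a Thursday and not a legal holiday, so no extension applies.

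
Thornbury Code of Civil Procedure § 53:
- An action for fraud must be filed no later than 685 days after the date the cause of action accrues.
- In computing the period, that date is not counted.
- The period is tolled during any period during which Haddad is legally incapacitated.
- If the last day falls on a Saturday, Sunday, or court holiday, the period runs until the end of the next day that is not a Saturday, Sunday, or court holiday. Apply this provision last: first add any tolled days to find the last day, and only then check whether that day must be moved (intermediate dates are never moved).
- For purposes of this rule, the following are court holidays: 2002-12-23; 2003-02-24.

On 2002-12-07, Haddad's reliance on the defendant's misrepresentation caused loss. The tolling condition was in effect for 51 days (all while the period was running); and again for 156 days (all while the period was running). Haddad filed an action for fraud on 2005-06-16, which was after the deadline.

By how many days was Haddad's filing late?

685 days after 2002-12-07 is October 22, 2004.
Tolling adds 51 days: October 22, 2004 + 51 days = December 12, 2004.
Tolling adds 156 days: December 12, 2004 + 156 days = May 17, 2005.
May 17, 2005 is a Tuesday and not a court holiday, so no extension applies.
The deadline is May 17, 2005; from May 17, 2005 to June 16, 2005 is 30 days.

30 days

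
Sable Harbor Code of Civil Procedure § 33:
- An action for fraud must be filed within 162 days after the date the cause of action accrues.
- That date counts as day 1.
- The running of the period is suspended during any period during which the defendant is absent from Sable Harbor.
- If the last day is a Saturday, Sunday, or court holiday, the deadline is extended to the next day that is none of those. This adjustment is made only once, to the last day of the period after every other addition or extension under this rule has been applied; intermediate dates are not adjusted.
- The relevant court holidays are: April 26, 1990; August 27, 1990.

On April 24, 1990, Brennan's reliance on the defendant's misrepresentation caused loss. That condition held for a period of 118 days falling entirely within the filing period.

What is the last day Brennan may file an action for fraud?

January 28, 1991

Counting April 24, 1990 as day 1, day 162 is October 2, 1990.
Tolling adds 118 days: October 2, 1990 + 118 days = January 28, 1991.
January 28, 1991 is a Monday and not a court holiday, so no extension applies.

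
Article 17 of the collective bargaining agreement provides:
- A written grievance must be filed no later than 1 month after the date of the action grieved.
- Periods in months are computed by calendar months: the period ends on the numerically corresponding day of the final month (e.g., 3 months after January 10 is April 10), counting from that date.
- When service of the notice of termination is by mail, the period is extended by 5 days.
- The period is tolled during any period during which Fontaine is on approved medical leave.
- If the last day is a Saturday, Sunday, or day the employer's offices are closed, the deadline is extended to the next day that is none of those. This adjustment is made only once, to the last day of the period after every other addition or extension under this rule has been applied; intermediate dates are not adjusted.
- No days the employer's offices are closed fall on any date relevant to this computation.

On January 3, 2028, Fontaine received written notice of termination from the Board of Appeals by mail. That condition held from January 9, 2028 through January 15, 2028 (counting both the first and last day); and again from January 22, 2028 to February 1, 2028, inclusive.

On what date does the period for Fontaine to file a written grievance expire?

February 28, 2028

1 month after January 3, 2028 is February 3, 2028.
Service was by mail, adding 5 days: February 3, 2028 + 5 days = February 8, 2028.
From January 9, 2028 through January 15, 2028 inclusive is 7 days; tolling adds 7 days: February 8, 2028 + 7 days = February 15, 2028.
From January 22, 2028 through February 1, 2028 inclusive is 11 days; tolling adds 11 days: February 15, 2028 + 11 days = February 26, 2028.
February 26, 2028 is Saturday; February 27, 2028 is Sunday. The next qualifying day is February 28, 2028.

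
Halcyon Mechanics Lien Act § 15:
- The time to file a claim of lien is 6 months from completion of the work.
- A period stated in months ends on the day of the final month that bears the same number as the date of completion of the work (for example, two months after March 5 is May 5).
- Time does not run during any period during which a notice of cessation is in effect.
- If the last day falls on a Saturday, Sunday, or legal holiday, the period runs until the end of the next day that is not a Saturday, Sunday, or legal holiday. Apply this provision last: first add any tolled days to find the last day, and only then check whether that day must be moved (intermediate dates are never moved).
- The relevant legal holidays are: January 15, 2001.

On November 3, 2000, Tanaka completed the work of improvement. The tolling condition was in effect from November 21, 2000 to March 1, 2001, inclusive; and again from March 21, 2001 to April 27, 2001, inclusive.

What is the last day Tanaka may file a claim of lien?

6 months after November 3, 2000 is May 3, 2001.
From November 21, 2000 through March 1, 2001 inclusive is 101 days; tolling adds 101 days: May 3, 2001 + 101 days = August 12, 2001.
From March 21, 2001 through April 27, 2001 inclusive is 38 days; tolling adds 38 days: August 12, 2001 + 38 days = September 19, 2001.
September 19, 2001 is a Wednesday and not a legal holiday, so no extension applies.

September 19, 2001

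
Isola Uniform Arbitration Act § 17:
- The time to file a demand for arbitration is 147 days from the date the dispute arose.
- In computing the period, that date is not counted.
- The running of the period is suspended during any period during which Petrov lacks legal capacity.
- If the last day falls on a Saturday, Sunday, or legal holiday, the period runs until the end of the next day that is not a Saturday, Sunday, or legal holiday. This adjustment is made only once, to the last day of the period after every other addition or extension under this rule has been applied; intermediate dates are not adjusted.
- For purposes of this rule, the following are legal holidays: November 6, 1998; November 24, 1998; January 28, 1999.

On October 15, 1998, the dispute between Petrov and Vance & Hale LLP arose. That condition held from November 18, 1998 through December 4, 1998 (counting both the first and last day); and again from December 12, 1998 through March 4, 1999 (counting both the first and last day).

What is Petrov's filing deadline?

June 21, 1999

147 days after October 15, 1998 is March 11, 1999.
From November 18, 1998 through December 4, 1998 inclusive is 17 days; tolling adds 17 days: March 11, 1999 + 17 days = March 28, 1999.
From December 12, 1998 through March 4, 1999 inclusive is 83 days; tolling adds 83 days: March 28, 1999 + 83 days = June 19, 1999.
June 19, 1999 is Saturday; June 20, 1999 is Sunday. The next qualifying day is June 21, 1999.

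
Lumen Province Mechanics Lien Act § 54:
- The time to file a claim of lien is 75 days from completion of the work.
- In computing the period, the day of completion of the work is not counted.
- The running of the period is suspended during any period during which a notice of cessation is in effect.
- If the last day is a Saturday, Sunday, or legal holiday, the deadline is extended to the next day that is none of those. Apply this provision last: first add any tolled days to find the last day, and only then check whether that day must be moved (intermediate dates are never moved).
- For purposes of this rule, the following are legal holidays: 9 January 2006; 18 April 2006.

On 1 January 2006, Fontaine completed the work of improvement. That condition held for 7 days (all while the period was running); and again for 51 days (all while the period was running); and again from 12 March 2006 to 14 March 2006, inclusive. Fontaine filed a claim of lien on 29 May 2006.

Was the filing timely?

75 days after 1 January 2006 is March 17, 2006.
Tolling adds 7 days: March 17, 2006 + 7 days = March 24, 2006.
Tolling adds 51 days: March 24, 2006 + 51 days = May 14, 2006.
From March 12, 2006 through March 14, 2006 inclusive is 3 days; tolling adds 3 days: May 14, 2006 + 3 days = May 17, 2006.
May 17, 2006 is a Wednesday and not a legal holiday, so no extension applies.
The deadline is May 17, 2006; the filing on May 29, 2006 is after that date.

No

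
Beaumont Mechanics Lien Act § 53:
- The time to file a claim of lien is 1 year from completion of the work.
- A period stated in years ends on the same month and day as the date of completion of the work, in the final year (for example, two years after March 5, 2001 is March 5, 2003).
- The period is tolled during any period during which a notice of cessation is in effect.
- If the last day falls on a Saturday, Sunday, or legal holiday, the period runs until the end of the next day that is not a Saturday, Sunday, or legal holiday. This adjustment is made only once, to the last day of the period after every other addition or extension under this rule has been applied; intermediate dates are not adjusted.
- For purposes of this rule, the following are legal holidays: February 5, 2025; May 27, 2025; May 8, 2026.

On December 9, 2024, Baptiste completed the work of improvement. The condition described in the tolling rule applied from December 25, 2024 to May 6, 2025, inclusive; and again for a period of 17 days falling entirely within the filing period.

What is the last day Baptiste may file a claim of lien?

May 11, 2026

1 year after December 9, 2024 is December 9, 2025.
From December 25, 2024 through May 6, 2025 inclusive is 133 days; tolling adds 133 days: December 9, 2025 + 133 days = April 21, 2026.
Tolling adds 17 days: April 21, 2026 + 17 days = May 8, 2026.
May 8, 2026 is a listed holiday; May 9, 2026 is Saturday; May 10, 2026 is Sunday. The next qualifying day is May 11, 2026.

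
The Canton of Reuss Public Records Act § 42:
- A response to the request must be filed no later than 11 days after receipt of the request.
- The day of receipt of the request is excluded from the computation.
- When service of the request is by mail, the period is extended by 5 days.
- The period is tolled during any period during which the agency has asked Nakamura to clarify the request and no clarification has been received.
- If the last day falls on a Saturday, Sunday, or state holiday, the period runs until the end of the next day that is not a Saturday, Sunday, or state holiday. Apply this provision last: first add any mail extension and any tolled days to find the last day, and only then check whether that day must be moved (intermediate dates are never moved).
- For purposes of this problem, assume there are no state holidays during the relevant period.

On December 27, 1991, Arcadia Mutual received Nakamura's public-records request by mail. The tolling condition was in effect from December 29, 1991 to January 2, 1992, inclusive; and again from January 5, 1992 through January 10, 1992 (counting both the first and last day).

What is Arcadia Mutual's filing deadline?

January 23, 1992

11 days after December 27, 1991 is January 7, 1992.
Service was by mail, adding 5 days: January 7, 1992 + 5 days = January 12, 1992.
From December 29, 1991 through January 2, 1992 inclusive is 5 days; tolling adds 5 days: January 12, 1992 + 5 days = January 17, 1992.
From January 5, 1992 through January 10, 1992 inclusive is 6 days; tolling adds 6 days: January 17, 1992 + 6 days = January 23, 1992.
January 23, 1992 is a Thursday and not a state holiday, so no extension applies.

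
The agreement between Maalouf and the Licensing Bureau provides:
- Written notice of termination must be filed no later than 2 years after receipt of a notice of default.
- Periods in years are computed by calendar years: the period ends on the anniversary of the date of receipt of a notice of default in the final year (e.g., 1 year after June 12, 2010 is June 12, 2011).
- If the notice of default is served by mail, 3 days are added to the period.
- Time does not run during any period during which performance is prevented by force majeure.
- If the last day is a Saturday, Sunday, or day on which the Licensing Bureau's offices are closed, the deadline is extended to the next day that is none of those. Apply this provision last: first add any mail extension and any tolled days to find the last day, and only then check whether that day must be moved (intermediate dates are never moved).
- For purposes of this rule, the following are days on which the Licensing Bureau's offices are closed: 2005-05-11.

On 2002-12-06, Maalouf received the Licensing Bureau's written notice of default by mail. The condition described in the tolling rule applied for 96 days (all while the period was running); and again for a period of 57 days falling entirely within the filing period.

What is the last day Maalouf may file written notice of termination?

May 12, 2005

2 years after 2002-12-06 is December 6, 2004.
Service was by mail, adding 3 days: December 6, 2004 + 3 days = December 9, 2004.
Tolling adds 96 days: December 9, 2004 + 96 days = March 15, 2005.
Tolling adds 57 days: March 15, 2005 + 57 days = May 11, 2005.
May 11, 2005 is a listed holiday. The next qualifying day is May 12, 2005.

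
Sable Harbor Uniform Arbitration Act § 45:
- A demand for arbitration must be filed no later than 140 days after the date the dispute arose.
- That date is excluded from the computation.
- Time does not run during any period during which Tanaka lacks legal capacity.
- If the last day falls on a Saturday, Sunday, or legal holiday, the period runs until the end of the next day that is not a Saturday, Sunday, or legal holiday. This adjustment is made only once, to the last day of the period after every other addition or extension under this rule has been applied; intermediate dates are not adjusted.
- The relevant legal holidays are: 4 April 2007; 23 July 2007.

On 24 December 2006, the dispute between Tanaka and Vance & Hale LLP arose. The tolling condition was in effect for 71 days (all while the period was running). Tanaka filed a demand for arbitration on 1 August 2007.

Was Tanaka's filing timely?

No

140 days after 24 December 2006 is May 13, 2007.
Tolling adds 71 days: May 13, 2007 + 71 days = July 23, 2007.
July 23, 2007 is a listed holiday. The next qualifying day is July 24, 2007.
The deadline is July 24, 2007; the filing on August 1, 2007 is after that date.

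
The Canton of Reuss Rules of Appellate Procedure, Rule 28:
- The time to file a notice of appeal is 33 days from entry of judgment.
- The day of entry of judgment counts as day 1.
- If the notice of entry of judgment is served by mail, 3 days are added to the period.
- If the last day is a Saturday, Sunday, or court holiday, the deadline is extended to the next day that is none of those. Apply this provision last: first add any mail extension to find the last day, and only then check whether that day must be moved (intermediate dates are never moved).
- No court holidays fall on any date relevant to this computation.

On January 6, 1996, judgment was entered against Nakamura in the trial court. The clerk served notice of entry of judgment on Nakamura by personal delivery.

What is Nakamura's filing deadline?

February 7, 1996

Counting January 6, 1996 as day 1, day 33 is February 7, 1996.
Service was not by mail, so no mail extension applies.
February 7, 1996 is a Wednesday and not a court holiday, so no extension applies.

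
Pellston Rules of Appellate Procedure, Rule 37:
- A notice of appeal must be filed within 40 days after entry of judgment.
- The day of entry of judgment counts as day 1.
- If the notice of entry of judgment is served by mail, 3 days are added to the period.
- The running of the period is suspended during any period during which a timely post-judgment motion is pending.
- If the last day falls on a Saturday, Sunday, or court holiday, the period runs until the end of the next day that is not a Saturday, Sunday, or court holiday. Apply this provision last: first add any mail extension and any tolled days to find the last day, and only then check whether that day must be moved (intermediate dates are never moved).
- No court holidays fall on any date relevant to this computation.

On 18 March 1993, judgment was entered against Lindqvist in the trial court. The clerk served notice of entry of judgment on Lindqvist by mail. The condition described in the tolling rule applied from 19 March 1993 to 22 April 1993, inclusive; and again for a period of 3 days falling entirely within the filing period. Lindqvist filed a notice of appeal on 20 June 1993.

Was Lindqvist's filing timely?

No

Counting 18 March 1993 as day 1, day 40 is April 26, 1993.
Service was by mail, adding 3 days: April 26, 1993 + 3 days = April 29, 1993.
From March 19, 1993 through April 22, 1993 inclusive is 35 days; tolling adds 35 days: April 29, 1993 + 35 days = June 3, 1993.
Tolling adds 3 days: June 3, 1993 + 3 days = June 6, 1993.
June 6, 1993 is Sunday. The next qualifying day is June 7, 1993.
The deadline is June 7, 1993; the filing on June 20, 1993 is after that date.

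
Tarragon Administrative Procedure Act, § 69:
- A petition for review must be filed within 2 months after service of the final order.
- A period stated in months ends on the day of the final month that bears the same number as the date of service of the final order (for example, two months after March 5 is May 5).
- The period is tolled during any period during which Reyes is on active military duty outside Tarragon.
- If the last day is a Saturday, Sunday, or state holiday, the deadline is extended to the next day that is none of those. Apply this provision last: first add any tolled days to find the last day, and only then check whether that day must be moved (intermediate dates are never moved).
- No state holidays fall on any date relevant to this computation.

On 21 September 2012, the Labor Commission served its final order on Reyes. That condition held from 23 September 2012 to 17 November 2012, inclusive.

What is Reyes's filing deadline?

2 months after 21 September 2012 is November 21, 2012.
From September 23, 2012 through November 17, 2012 inclusive is 56 days; tolling adds 56 days: November 21, 2012 + 56 days = January 16, 2013.
January 16, 2013 is a Wednesday and not a state holiday, so no extension applies.

January 16, 2013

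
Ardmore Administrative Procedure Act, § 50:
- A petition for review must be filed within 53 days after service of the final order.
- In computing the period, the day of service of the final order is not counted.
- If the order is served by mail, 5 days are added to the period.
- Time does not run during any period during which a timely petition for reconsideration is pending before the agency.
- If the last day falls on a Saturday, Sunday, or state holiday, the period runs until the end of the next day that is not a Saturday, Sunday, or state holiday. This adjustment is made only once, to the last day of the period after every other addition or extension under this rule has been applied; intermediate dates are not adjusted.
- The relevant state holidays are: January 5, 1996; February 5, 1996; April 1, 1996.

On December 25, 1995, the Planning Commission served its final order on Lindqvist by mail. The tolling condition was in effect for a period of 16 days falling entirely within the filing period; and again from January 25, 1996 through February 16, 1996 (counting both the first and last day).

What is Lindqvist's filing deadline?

53 days after December 25, 1995 is February 16, 1996.
Service was by mail, adding 5 days: February 16, 1996 + 5 days = February 21, 1996.
Tolling adds 16 days: February 21, 1996 + 16 days = March 8, 1996.
From January 25, 1996 through February 16, 1996 inclusive is 23 days; tolling adds 23 days: March 8, 1996 + 23 days = March 31, 1996.
March 31, 1996 is Sunday; April 1, 1996 is a listed holiday. The next qualifying day is April 2, 1996.

April 2, 1996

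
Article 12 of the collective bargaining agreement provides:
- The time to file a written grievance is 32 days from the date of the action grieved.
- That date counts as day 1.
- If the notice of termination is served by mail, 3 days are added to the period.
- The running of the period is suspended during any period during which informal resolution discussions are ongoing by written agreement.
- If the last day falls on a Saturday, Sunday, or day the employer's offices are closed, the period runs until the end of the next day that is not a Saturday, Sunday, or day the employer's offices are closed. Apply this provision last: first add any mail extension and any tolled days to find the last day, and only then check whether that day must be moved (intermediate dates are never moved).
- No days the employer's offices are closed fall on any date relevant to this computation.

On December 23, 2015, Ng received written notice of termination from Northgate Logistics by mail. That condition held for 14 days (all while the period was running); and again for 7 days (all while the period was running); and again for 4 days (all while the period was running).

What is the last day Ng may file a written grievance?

February 22, 2016

Counting December 23, 2015 as day 1, day 32 is January 23, 2016.
Service was by mail, adding 3 days: January 23, 2016 + 3 days = January 26, 2016.
Tolling adds 14 days: January 26, 2016 + 14 days = February 9, 2016.
Tolling adds 7 days: February 9, 2016 + 7 days = February 16, 2016.
Tolling adds 4 days: February 16, 2016 + 4 days = February 20, 2016.
February 20, 2016 is Saturday; February 21, 2016 is Sunday. The next qualifying day is February 22, 2016.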